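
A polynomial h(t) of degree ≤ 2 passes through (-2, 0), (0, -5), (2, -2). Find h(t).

h(t) = t^2 - (1/2)t - 5

Using the Lagrange interpolation formula with nodes -2, 0, 2:
  L_0(t) = t(t - 2) / 8
  L_1(t) = (t + 2)(t - 2) / -4
  L_2(t) = (t + 2)t / 8
Then h(t) = 0·L_0(t) - 5·L_1(t) - 2·L_2(t).
Expanding and collecting terms gives h(t) = t² - (1/2)t - 5.
Check: h(2) = -2. ✓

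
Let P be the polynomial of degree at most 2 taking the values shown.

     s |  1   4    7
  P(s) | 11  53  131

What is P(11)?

Using the Lagrange interpolation formula with nodes 1, 4, 7:
  L_0(s) = (s - 4)(s - 7) / 18
  L_1(s) = (s - 1)(s - 7) / -9
  L_2(s) = (s - 1)(s - 4) / 18
Then P(s) = 11·L_0(s) + 53·L_1(s) + 131·L_2(s).
Expanding and collecting terms gives P(s) = 2s² + 4s + 5.
Evaluating at s = 11: P(11) = 291.

291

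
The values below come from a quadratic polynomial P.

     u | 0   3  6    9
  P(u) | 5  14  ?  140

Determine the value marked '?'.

The 3 known points determine the degree-2 polynomial uniquely.
Write P(u) = au^2 + bu + c. Substituting each data point gives a linear system:
  c = 5
  9a + 3b + c = 14
  81a + 9b + c = 140
Solving the system yields a = 2, b = -3, c = 5.
So P(u) = 2u² - 3u + 5.
Then P(6) = 59.

59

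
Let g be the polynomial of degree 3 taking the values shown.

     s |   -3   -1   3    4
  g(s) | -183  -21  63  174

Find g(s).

g(s) = 4s^3 - 6s^2 + 5s - 6

Write g(s) = as^3 + bs^2 + cs + d. Substituting each data point gives a linear system:
  -27a + 9b - 3c + d = -183
  -a + b - c + d = -21
  27a + 9b + 3c + d = 63
  64a + 16b + 4c + d = 174
Solving the system yields a = 4, b = -6, c = 5, d = -6.
So g(s) = 4s³ - 6s² + 5s - 6.
Check: g(4) = 174. ✓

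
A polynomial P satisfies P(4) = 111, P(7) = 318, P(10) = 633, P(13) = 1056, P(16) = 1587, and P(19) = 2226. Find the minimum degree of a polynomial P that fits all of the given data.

2

Forward differences of the values at x = 4, 7, 10, 13, 16, 19:
  P  : 111  318  633  1056  1587  2226
  Δ  : 207  315  423  531  639
  Δ^2: 108  108  108  108
  Δ^3: 0  0  0
  Δ^4: 0  0
  Δ^5: 0
The second differences are constant (108) and nonzero, while all higher differences vanish, so the minimal degree is 2.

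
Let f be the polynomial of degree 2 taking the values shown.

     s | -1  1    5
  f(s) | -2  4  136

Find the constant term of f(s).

Write f(s) = as^2 + bs + c. Substituting each data point gives a linear system:
  a - b + c = -2
  a + b + c = 4
  25a + 5b + c = 136
Solving the system yields a = 5, b = 3, c = -4.
So f(s) = 5s^2 + 3s - 4.
The constant term is -4.

-4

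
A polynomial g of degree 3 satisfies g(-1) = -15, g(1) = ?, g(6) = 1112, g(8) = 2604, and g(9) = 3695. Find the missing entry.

7

The 4 known points determine the degree-3 polynomial uniquely.
Write g(n) = an^3 + bn^2 + cn + d. Substituting each data point gives a linear system:
  -a + b - c + d = -15
  216a + 36b + 6c + d = 1112
  512a + 64b + 8c + d = 2604
  729a + 81b + 9c + d = 3695
Solving the system yields a = 5, b = 0, c = 6, d = -4.
So g(n) = 5n³ + 6n - 4.
Then g(1) = 7.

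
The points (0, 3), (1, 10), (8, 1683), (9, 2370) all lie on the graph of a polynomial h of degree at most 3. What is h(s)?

h(s) = 3s^3 + 2s^2 + 2s + 3

Write h(s) = as^3 + bs^2 + cs + d. Substituting each data point gives a linear system:
  d = 3
  a + b + c + d = 10
  512a + 64b + 8c + d = 1683
  729a + 81b + 9c + d = 2370
Solving the system yields a = 3, b = 2, c = 2, d = 3.
So h(s) = 3s³ + 2s² + 2s + 3.
Check: h(0) = 3. ✓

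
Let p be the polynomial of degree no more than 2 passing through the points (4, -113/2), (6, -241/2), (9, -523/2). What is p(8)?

-417/2

Using the Lagrange interpolation formula with nodes 4, 6, 9:
  L_0(u) = (u - 6)(u - 9) / 10
  L_1(u) = (u - 4)(u - 9) / -6
  L_2(u) = (u - 4)(u - 6) / 15
Then p(u) = -113/2·L_0(u) - 241/2·L_1(u) - 523/2·L_2(u).
Expanding and collecting terms gives p(u) = -3u^2 - 2u - 1/2.
Evaluating at u = 8: p(8) = -417/2.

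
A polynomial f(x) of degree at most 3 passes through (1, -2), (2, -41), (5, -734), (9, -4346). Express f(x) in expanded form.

Write f(x) = ax^3 + bx^2 + cx + d. Substituting each data point gives a linear system:
  a + b + c + d = -2
  8a + 4b + 2c + d = -41
  125a + 25b + 5c + d = -734
  729a + 81b + 9c + d = -4346
Solving the system yields a = -6, b = 0, c = 3, d = 1.
So f(x) = -6x^3 + 3x + 1.
Check: f(2) = -41. ✓

f(x) = -6x^3 + 3x + 1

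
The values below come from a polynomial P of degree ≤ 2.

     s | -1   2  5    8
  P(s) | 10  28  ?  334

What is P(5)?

On equispaced nodes a degree-2 polynomial has vanishing third forward difference, so
  - P(-1) + 3·P(2) - 3·P(5) + P(8) = 0.
Substituting the known values and solving for P(5):
  -3·P(5) = -408
  P(5) = 136.

136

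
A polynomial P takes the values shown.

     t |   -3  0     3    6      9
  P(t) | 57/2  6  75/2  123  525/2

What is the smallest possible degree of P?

2

Forward differences of the values at t = -3, 0, 3, 6, 9:
  P  : 57/2  6  75/2  123  525/2
  Δ  : -45/2  63/2  171/2  279/2
  Δ^2: 54  54  54
  Δ^3: 0  0
  Δ^4: 0
The second differences are constant (54) and nonzero, while all higher differences vanish, so the minimal degree is 2.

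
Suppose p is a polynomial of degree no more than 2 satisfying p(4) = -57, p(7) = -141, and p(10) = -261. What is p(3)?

-37

Forward differences of the values at x = 4, 7, 10:
  p  : -57  -141  -261
  Δ  : -84  -120
  Δ^2: -36
The second differences are constant, confirming degree 2.
Interpolating (Newton forward form) and evaluating at x = 3 gives p(3) = -37.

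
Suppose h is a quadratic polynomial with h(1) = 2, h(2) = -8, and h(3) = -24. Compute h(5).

-74

Using the Lagrange interpolation formula with nodes 1, 2, 3:
  L_0(n) = (n - 2)(n - 3) / 2
  L_1(n) = (n - 1)(n - 3) / -1
  L_2(n) = (n - 1)(n - 2) / 2
Then h(n) = 2·L_0(n) - 8·L_1(n) - 24·L_2(n).
Expanding and collecting terms gives h(n) = -3n² - n + 6.
Evaluating at n = 5: h(5) = -74.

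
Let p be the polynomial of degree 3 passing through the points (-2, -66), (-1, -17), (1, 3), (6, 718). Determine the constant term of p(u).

Write p(u) = au^3 + bu^2 + cu + d. Substituting each data point gives a linear system:
  -8a + 4b - 2c + d = -66
  -a + b - c + d = -17
  a + b + c + d = 3
  216a + 36b + 6c + d = 718
Solving the system yields a = 4, b = -5, c = 6, d = -2.
So p(u) = 4u^3 - 5u^2 + 6u - 2.
The constant term is -2.

-2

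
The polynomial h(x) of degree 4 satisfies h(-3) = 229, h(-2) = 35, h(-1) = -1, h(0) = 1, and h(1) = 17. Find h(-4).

Write h(x) = ax^4 + bx^3 + cx^2 + dx + e. Substituting each data point gives a linear system:
  81a - 27b + 9c - 3d + e = 229
  16a - 8b + 4c - 2d + e = 35
  a - b + c - d + e = -1
  e = 1
  a + b + c + d + e = 17
Solving the system yields a = 4, b = 4, c = 3, d = 5, e = 1.
So h(x) = 4x^4 + 4x^3 + 3x^2 + 5x + 1.
Then h(-4) = 797.

797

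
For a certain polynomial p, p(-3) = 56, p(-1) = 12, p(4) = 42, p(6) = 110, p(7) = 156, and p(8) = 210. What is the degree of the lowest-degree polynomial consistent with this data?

Divided differences on the nodes -3, -1, 4, 6, 7, 8:
  order 0: 56  12  42  110  156  210
  order 1: -22  6  34  46  54
  order 2: 4  4  4  4
  order 3: 0  0  0
  order 4: 0  0
  order 5: 0
The order-2 divided differences are all 4 (nonzero) and every higher order vanishes, so the data lies on a polynomial of degree exactly 2.

2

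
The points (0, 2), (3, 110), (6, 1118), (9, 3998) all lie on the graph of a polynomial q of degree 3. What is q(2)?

22

Forward differences of the values at x = 0, 3, 6, 9:
  q  : 2  110  1118  3998
  Δ  : 108  1008  2880
  Δ^2: 900  1872
  Δ^3: 972
The third differences are constant, confirming degree 3.
Interpolating (Newton forward form) and evaluating at x = 2 gives q(2) = 22.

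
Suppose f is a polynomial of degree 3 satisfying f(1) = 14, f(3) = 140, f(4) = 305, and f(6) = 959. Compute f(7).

Write f(n) = an^3 + bn^2 + cn + d. Substituting each data point gives a linear system:
  a + b + c + d = 14
  27a + 9b + 3c + d = 140
  64a + 16b + 4c + d = 305
  216a + 36b + 6c + d = 959
Solving the system yields a = 4, b = 2, c = 3, d = 5.
So f(n) = 4n³ + 2n² + 3n + 5.
Then f(7) = 1496.

1496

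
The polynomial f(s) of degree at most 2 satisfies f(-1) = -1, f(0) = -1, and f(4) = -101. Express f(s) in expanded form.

Using the Lagrange interpolation formula with nodes -1, 0, 4:
  L_0(s) = s(s - 4) / 5
  L_1(s) = (s + 1)(s - 4) / -4
  L_2(s) = (s + 1)s / 20
Then f(s) = -1·L_0(s) - 1·L_1(s) - 101·L_2(s).
Expanding and collecting terms gives f(s) = -5s^2 - 5s - 1.
Check: f(-1) = -1. ✓

f(s) = -5s^2 - 5s - 1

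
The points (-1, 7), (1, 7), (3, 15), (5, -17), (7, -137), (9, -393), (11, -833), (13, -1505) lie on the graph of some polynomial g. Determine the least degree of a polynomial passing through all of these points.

Forward differences of the values at n = -1, 1, 3, 5, 7, 9, 11, 13:
  g  : 7  7  15  -17  -137  -393  -833  -1505
  Δ  : 0  8  -32  -120  -256  -440  -672
  Δ^2: 8  -40  -88  -136  -184  -232
  Δ^3: -48  -48  -48  -48  -48
  Δ^4: 0  0  0  0
  Δ^5: 0  0  0
  Δ^6: 0  0
  Δ^7: 0
The third differences are constant (-48) and nonzero, while all higher differences vanish, so the minimal degree is 3.

3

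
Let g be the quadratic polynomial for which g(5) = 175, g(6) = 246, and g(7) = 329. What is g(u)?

g(u) = 6u^2 + 5u

Using the Lagrange interpolation formula with nodes 5, 6, 7:
  L_0(u) = (u - 6)(u - 7) / 2
  L_1(u) = (u - 5)(u - 7) / -1
  L_2(u) = (u - 5)(u - 6) / 2
Then g(u) = 175·L_0(u) + 246·L_1(u) + 329·L_2(u).
Expanding and collecting terms gives g(u) = 6u^2 + 5u.
Check: g(5) = 175. ✓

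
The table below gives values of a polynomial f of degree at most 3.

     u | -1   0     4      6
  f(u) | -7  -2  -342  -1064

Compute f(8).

-2410

Write f(u) = au^3 + bu^2 + cu + d. Substituting each data point gives a linear system:
  -a + b - c + d = -7
  d = -2
  64a + 16b + 4c + d = -342
  216a + 36b + 6c + d = -1064
Solving the system yields a = -4, b = -6, c = 3, d = -2.
So f(u) = -4u^3 - 6u^2 + 3u - 2.
Then f(8) = -2410.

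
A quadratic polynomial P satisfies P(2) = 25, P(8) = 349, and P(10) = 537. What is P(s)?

Write P(s) = as^2 + bs + c. Substituting each data point gives a linear system:
  4a + 2b + c = 25
  64a + 8b + c = 349
  100a + 10b + c = 537
Solving the system yields a = 5, b = 4, c = -3.
So P(s) = 5s² + 4s - 3.
Check: P(10) = 537. ✓

P(s) = 5s^2 + 4s - 3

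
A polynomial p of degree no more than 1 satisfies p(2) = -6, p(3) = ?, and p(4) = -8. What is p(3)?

-7

On equispaced nodes a degree-1 polynomial has vanishing second forward difference, so
  p(2) - 2·p(3) + p(4) = 0.
Substituting the known values and solving for p(3):
  -2·p(3) = 14
  p(3) = -7.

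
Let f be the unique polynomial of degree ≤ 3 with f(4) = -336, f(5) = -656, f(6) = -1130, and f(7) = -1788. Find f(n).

f(n) = -5n^3 - 2n^2 + 3n + 4

Write f(n) = an^3 + bn^2 + cn + d. Substituting each data point gives a linear system:
  64a + 16b + 4c + d = -336
  125a + 25b + 5c + d = -656
  216a + 36b + 6c + d = -1130
  343a + 49b + 7c + d = -1788
Solving the system yields a = -5, b = -2, c = 3, d = 4.
So f(n) = -5n³ - 2n² + 3n + 4.
Check: f(5) = -656. ✓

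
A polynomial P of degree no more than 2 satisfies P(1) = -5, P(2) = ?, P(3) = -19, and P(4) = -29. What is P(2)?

-11

On equispaced nodes a degree-2 polynomial has vanishing third forward difference, so
  - P(1) + 3·P(2) - 3·P(3) + P(4) = 0.
Substituting the known values and solving for P(2):
  3·P(2) = -33
  P(2) = -11.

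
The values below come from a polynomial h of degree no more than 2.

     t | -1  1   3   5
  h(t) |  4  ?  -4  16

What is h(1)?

-8

The 3 known points determine the degree-2 polynomial uniquely.
Write h(t) = at^2 + bt + c. Substituting each data point gives a linear system:
  a - b + c = 4
  9a + 3b + c = -4
  25a + 5b + c = 16
Solving the system yields a = 2, b = -6, c = -4.
So h(t) = 2t² - 6t - 4.
Then h(1) = -8.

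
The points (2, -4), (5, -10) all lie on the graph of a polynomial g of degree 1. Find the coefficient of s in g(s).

-2

Write g(s) = as + b. Substituting each data point gives a linear system:
  2a + b = -4
  5a + b = -10
Solving the system yields a = -2, b = 0.
So g(s) = -2s.
The leading coefficient is -2.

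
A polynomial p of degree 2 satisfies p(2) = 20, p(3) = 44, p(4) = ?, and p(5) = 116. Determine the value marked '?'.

76

The 3 known points determine the degree-2 polynomial uniquely.
Write p(t) = at^2 + bt + c. Substituting each data point gives a linear system:
  4a + 2b + c = 20
  9a + 3b + c = 44
  25a + 5b + c = 116
Solving the system yields a = 4, b = 4, c = -4.
So p(t) = 4t^2 + 4t - 4.
Then p(4) = 76.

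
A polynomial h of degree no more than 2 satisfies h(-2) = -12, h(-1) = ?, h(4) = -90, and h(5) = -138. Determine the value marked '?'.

The 3 known points determine the degree-2 polynomial uniquely.
Write h(n) = an^2 + bn + c. Substituting each data point gives a linear system:
  4a - 2b + c = -12
  16a + 4b + c = -90
  25a + 5b + c = -138
Solving the system yields a = -5, b = -3, c = 2.
So h(n) = -5n² - 3n + 2.
Then h(-1) = 0.

0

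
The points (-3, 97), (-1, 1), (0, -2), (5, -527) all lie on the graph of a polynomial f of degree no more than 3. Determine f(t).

Write f(t) = at^3 + bt^2 + ct + d. Substituting each data point gives a linear system:
  -27a + 9b - 3c + d = 97
  -a + b - c + d = 1
  d = -2
  125a + 25b + 5c + d = -527
Solving the system yields a = -4, b = -1, c = 0, d = -2.
So f(t) = -4t³ - t² - 2.
Check: f(-1) = 1. ✓

f(t) = -4t^3 - t^2 - 2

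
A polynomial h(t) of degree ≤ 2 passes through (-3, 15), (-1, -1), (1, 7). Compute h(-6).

Forward differences of the values at t = -3, -1, 1:
  h  : 15  -1  7
  Δ  : -16  8
  Δ^2: 24
The second differences are constant, confirming degree 2.
Interpolating (Newton forward form) and evaluating at t = -6 gives h(-6) = 84.

84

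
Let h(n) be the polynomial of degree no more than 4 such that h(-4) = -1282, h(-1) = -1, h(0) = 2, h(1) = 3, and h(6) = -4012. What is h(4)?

-666

Using the Lagrange interpolation formula with nodes -4, -1, 0, 1, 6:
  L_0(n) = (n + 1)n(n - 1)(n - 6) / 600
  L_1(n) = (n + 4)n(n - 1)(n - 6) / -42
  L_2(n) = (n + 4)(n + 1)(n - 1)(n - 6) / 24
  L_3(n) = (n + 4)(n + 1)n(n - 6) / -50
  L_4(n) = (n + 4)(n + 1)n(n - 1) / 2100
Then h(n) = -1282·L_0(n) - 1·L_1(n) + 2·L_2(n) + 3·L_3(n) - 4012·L_4(n).
Expanding and collecting terms gives h(n) = -4n^4 + 5n^3 + 3n^2 - 3n + 2.
Evaluating at n = 4: h(4) = -666.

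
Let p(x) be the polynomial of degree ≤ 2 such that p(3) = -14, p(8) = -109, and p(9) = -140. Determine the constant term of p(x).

-5

Write p(x) = ax^2 + bx + c. Substituting each data point gives a linear system:
  9a + 3b + c = -14
  64a + 8b + c = -109
  81a + 9b + c = -140
Solving the system yields a = -2, b = 3, c = -5.
So p(x) = -2x^2 + 3x - 5.
The constant term is -5.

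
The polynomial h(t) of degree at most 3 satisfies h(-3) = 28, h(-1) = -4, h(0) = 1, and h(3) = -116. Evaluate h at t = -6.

451

Write h(t) = at^3 + bt^2 + ct + d. Substituting each data point gives a linear system:
  -27a + 9b - 3c + d = 28
  -a + b - c + d = -4
  d = 1
  27a + 9b + 3c + d = -116
Solving the system yields a = -3, b = -5, c = 3, d = 1.
So h(t) = -3t^3 - 5t^2 + 3t + 1.
Then h(-6) = 451.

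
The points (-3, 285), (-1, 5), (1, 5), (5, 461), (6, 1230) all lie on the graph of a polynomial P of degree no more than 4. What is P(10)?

13766

Using the Lagrange interpolation formula with nodes -3, -1, 1, 5, 6:
  L_0(x) = (x + 1)(x - 1)(x - 5)(x - 6) / 576
  L_1(x) = (x + 3)(x - 1)(x - 5)(x - 6) / -168
  L_2(x) = (x + 3)(x + 1)(x - 5)(x - 6) / 160
  L_3(x) = (x + 3)(x + 1)(x - 1)(x - 6) / -192
  L_4(x) = (x + 3)(x + 1)(x - 1)(x - 5) / 315
Then P(x) = 285·L_0(x) + 5·L_1(x) + 5·L_2(x) + 461·L_3(x) + 1230·L_4(x).
Expanding and collecting terms gives P(x) = 2x^4 - 6x^3 - 3x^2 + 6x + 6.
Evaluating at x = 10: P(10) = 13766.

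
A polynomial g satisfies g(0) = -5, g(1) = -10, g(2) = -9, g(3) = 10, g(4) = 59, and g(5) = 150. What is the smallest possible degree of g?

3

Forward differences of the values at n = 0, 1, 2, 3, 4, 5:
  g  : -5  -10  -9  10  59  150
  Δ  : -5  1  19  49  91
  Δ^2: 6  18  30  42
  Δ^3: 12  12  12
  Δ^4: 0  0
  Δ^5: 0
The third differences are constant (12) and nonzero, while all higher differences vanish, so the minimal degree is 3.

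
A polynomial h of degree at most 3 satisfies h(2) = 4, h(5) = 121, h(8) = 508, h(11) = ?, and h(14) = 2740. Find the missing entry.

1327

The 4 known points determine the degree-3 polynomial uniquely.
Write h(u) = au^3 + bu^2 + cu + d. Substituting each data point gives a linear system:
  8a + 4b + 2c + d = 4
  125a + 25b + 5c + d = 121
  512a + 64b + 8c + d = 508
  2744a + 196b + 14c + d = 2740
Solving the system yields a = 1, b = 0, c = 0, d = -4.
So h(u) = u³ - 4.
Then h(11) = 1327.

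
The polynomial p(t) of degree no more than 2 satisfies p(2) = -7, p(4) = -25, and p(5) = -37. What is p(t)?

p(t) = -t^2 - 3t + 3

Using the Lagrange interpolation formula with nodes 2, 4, 5:
  L_0(t) = (t - 4)(t - 5) / 6
  L_1(t) = (t - 2)(t - 5) / -2
  L_2(t) = (t - 2)(t - 4) / 3
Then p(t) = -7·L_0(t) - 25·L_1(t) - 37·L_2(t).
Expanding and collecting terms gives p(t) = -t² - 3t + 3.
Check: p(5) = -37. ✓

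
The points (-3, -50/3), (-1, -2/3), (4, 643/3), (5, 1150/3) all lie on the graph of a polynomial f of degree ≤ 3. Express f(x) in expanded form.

Write f(x) = ax^3 + bx^2 + cx + d. Substituting each data point gives a linear system:
  -27a + 9b - 3c + d = -50/3
  -a + b - c + d = -2/3
  64a + 16b + 4c + d = 643/3
  125a + 25b + 5c + d = 1150/3
Solving the system yields a = 2, b = 5, c = 2, d = -5/3.
So f(x) = 2x^3 + 5x^2 + 2x - 5/3.
Check: f(4) = 643/3. ✓

f(x) = 2x^3 + 5x^2 + 2x - 5/3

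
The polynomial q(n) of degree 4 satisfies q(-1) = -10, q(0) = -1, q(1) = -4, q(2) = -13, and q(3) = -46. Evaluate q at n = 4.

Write q(n) = an^4 + bn^3 + cn^2 + dn + e. Substituting each data point gives a linear system:
  a - b + c - d + e = -10
  e = -1
  a + b + c + d + e = -4
  16a + 8b + 4c + 2d + e = -13
  81a + 27b + 9c + 3d + e = -46
Solving the system yields a = -1, b = 3, c = -5, d = 0, e = -1.
So q(n) = -n⁴ + 3n³ - 5n² - 1.
Then q(4) = -145.

-145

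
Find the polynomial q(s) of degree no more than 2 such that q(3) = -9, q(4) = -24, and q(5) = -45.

q(s) = -3s^2 + 6s

Using the Lagrange interpolation formula with nodes 3, 4, 5:
  L_0(s) = (s - 4)(s - 5) / 2
  L_1(s) = (s - 3)(s - 5) / -1
  L_2(s) = (s - 3)(s - 4) / 2
Then q(s) = -9·L_0(s) - 24·L_1(s) - 45·L_2(s).
Expanding and collecting terms gives q(s) = -3s^2 + 6s.
Check: q(4) = -24. ✓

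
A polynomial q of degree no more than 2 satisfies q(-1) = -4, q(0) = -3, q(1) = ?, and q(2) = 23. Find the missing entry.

On equispaced nodes a degree-2 polynomial has vanishing third forward difference, so
  - q(-1) + 3·q(0) - 3·q(1) + q(2) = 0.
Substituting the known values and solving for q(1):
  -3·q(1) = -18
  q(1) = 6.

6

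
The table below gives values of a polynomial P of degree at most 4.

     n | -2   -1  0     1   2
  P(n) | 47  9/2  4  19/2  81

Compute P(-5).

Forward differences of the values at n = -2, -1, 0, 1, 2:
  P  : 47  9/2  4  19/2  81
  Δ  : -85/2  -1/2  11/2  143/2
  Δ^2: 42  6  66
  Δ^3: -36  60
  Δ^4: 96
The fourth differences are constant, confirming degree 4.
Interpolating (Newton forward form) and evaluating at n = -5 gives P(-5) = 4453/2.

4453/2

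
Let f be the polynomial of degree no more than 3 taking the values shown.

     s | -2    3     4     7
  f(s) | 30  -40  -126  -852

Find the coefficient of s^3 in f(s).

-3

Write f(s) = as^3 + bs^2 + cs + d. Substituting each data point gives a linear system:
  -8a + 4b - 2c + d = 30
  27a + 9b + 3c + d = -40
  64a + 16b + 4c + d = -126
  343a + 49b + 7c + d = -852
Solving the system yields a = -3, b = 3, c = 4, d = 2.
So f(s) = -3s³ + 3s² + 4s + 2.
The leading coefficient is -3.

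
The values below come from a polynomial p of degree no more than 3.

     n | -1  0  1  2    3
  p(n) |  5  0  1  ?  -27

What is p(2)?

-4

On equispaced nodes a degree-3 polynomial has vanishing fourth forward difference, so
  p(-1) - 4·p(0) + 6·p(1) - 4·p(2) + p(3) = 0.
Substituting the known values and solving for p(2):
  -4·p(2) = 16
  p(2) = -4.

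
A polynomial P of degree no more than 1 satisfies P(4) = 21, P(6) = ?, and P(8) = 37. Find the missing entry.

29

On equispaced nodes a degree-1 polynomial has vanishing second forward difference, so
  P(4) - 2·P(6) + P(8) = 0.
Substituting the known values and solving for P(6):
  -2·P(6) = -58
  P(6) = 29.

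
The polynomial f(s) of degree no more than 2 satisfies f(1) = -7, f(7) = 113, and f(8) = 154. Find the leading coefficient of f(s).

3

Write f(s) = as^2 + bs + c. Substituting each data point gives a linear system:
  a + b + c = -7
  49a + 7b + c = 113
  64a + 8b + c = 154
Solving the system yields a = 3, b = -4, c = -6.
So f(s) = 3s^2 - 4s - 6.
The leading coefficient is 3.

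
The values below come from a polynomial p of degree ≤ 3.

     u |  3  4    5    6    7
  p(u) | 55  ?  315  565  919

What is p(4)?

151

The 4 known points determine the degree-3 polynomial uniquely.
Write p(u) = au^3 + bu^2 + cu + d. Substituting each data point gives a linear system:
  27a + 9b + 3c + d = 55
  125a + 25b + 5c + d = 315
  216a + 36b + 6c + d = 565
  343a + 49b + 7c + d = 919
Solving the system yields a = 3, b = -2, c = -1, d = -5.
So p(u) = 3u^3 - 2u^2 - u - 5.
Then p(4) = 151.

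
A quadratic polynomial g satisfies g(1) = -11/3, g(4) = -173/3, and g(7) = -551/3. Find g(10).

Using the Lagrange interpolation formula with nodes 1, 4, 7:
  L_0(s) = (s - 4)(s - 7) / 18
  L_1(s) = (s - 1)(s - 7) / -9
  L_2(s) = (s - 1)(s - 4) / 18
Then g(s) = -11/3·L_0(s) - 173/3·L_1(s) - 551/3·L_2(s).
Expanding and collecting terms gives g(s) = -4s^2 + 2s - 5/3.
Evaluating at s = 10: g(10) = -1145/3.

-1145/3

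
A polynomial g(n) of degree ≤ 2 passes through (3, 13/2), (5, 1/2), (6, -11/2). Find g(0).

Write g(n) = an^2 + bn + c. Substituting each data point gives a linear system:
  9a + 3b + c = 13/2
  25a + 5b + c = 1/2
  36a + 6b + c = -11/2
Solving the system yields a = -1, b = 5, c = 1/2.
So g(n) = -n^2 + 5n + 1/2.
Then g(0) = 1/2.

1/2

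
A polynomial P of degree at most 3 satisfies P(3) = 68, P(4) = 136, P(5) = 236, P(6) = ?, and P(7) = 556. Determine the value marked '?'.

374

On equispaced nodes a degree-3 polynomial has vanishing fourth forward difference, so
  P(3) - 4·P(4) + 6·P(5) - 4·P(6) + P(7) = 0.
Substituting the known values and solving for P(6):
  -4·P(6) = -1496
  P(6) = 374.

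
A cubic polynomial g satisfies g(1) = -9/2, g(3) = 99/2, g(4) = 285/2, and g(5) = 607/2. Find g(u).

Using the Lagrange interpolation formula with nodes 1, 3, 4, 5:
  L_0(u) = (u - 3)(u - 4)(u - 5) / -24
  L_1(u) = (u - 1)(u - 4)(u - 5) / 4
  L_2(u) = (u - 1)(u - 3)(u - 5) / -3
  L_3(u) = (u - 1)(u - 3)(u - 4) / 8
Then g(u) = -9/2·L_0(u) + 99/2·L_1(u) + 285/2·L_2(u) + 607/2·L_3(u).
Expanding and collecting terms gives g(u) = 3u^3 - 2u^2 - 4u - 3/2.
Check: g(3) = 99/2. ✓

g(u) = 3u^3 - 2u^2 - 4u - 3/2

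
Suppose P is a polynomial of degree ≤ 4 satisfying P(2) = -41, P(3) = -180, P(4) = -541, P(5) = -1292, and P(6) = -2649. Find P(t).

P(t) = -2t^4 - t^2 - 4t + 3

Write P(t) = at^4 + bt^3 + ct^2 + dt + e. Substituting each data point gives a linear system:
  16a + 8b + 4c + 2d + e = -41
  81a + 27b + 9c + 3d + e = -180
  256a + 64b + 16c + 4d + e = -541
  625a + 125b + 25c + 5d + e = -1292
  1296a + 216b + 36c + 6d + e = -2649
Solving the system yields a = -2, b = 0, c = -1, d = -4, e = 3.
So P(t) = -2t^4 - t^2 - 4t + 3.
Check: P(4) = -541. ✓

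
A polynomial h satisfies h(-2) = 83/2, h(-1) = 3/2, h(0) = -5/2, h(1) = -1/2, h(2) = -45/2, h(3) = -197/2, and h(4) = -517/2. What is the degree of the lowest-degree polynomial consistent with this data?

Forward differences of the values at x = -2, -1, 0, 1, 2, 3, 4:
  h  : 83/2  3/2  -5/2  -1/2  -45/2  -197/2  -517/2
  Δ  : -40  -4  2  -22  -76  -160
  Δ^2: 36  6  -24  -54  -84
  Δ^3: -30  -30  -30  -30
  Δ^4: 0  0  0
  Δ^5: 0  0
  Δ^6: 0
The third differences are constant (-30) and nonzero, while all higher differences vanish, so the minimal degree is 3.

3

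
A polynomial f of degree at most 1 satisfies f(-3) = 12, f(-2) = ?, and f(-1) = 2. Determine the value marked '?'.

On equispaced nodes a degree-1 polynomial has vanishing second forward difference, so
  f(-3) - 2·f(-2) + f(-1) = 0.
Substituting the known values and solving for f(-2):
  -2·f(-2) = -14
  f(-2) = 7.

7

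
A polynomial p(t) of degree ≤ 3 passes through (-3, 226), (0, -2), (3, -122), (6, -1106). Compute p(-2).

Using the Lagrange interpolation formula with nodes -3, 0, 3, 6:
  L_0(t) = t(t - 3)(t - 6) / -162
  L_1(t) = (t + 3)(t - 3)(t - 6) / 54
  L_2(t) = (t + 3)t(t - 6) / -54
  L_3(t) = (t + 3)t(t - 3) / 162
Then p(t) = 226·L_0(t) - 2·L_1(t) - 122·L_2(t) - 1106·L_3(t).
Expanding and collecting terms gives p(t) = -6t^3 + 6t^2 - 4t - 2.
Evaluating at t = -2: p(-2) = 78.

78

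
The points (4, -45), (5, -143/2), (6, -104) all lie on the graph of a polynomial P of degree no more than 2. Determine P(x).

Using the Lagrange interpolation formula with nodes 4, 5, 6:
  L_0(x) = (x - 5)(x - 6) / 2
  L_1(x) = (x - 4)(x - 6) / -1
  L_2(x) = (x - 4)(x - 5) / 2
Then P(x) = -45·L_0(x) - 143/2·L_1(x) - 104·L_2(x).
Expanding and collecting terms gives P(x) = -3x^2 + (1/2)x + 1.
Check: P(4) = -45. ✓

P(x) = -3x^2 + (1/2)x + 1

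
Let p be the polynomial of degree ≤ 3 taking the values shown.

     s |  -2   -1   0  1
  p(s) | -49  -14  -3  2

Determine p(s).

Using the Lagrange interpolation formula with nodes -2, -1, 0, 1:
  L_0(s) = (s + 1)s(s - 1) / -6
  L_1(s) = (s + 2)s(s - 1) / 2
  L_2(s) = (s + 2)(s + 1)(s - 1) / -2
  L_3(s) = (s + 2)(s + 1)s / 6
Then p(s) = -49·L_0(s) - 14·L_1(s) - 3·L_2(s) + 2·L_3(s).
Expanding and collecting terms gives p(s) = 3s^3 - 3s^2 + 5s - 3.
Check: p(1) = 2. ✓

p(s) = 3s^3 - 3s^2 + 5s - 3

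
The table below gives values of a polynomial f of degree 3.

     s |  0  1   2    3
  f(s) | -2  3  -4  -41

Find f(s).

f(s) = -3s^3 + 3s^2 + 5s - 2

Using the Lagrange interpolation formula with nodes 0, 1, 2, 3:
  L_0(s) = (s - 1)(s - 2)(s - 3) / -6
  L_1(s) = s(s - 2)(s - 3) / 2
  L_2(s) = s(s - 1)(s - 3) / -2
  L_3(s) = s(s - 1)(s - 2) / 6
Then f(s) = -2·L_0(s) + 3·L_1(s) - 4·L_2(s) - 41·L_3(s).
Expanding and collecting terms gives f(s) = -3s^3 + 3s^2 + 5s - 2.
Check: f(1) = 3. ✓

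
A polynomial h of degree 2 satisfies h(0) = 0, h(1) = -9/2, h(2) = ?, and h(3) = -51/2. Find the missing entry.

The 3 known points determine the degree-2 polynomial uniquely.
Write h(n) = an^2 + bn + c. Substituting each data point gives a linear system:
  c = 0
  a + b + c = -9/2
  9a + 3b + c = -51/2
Solving the system yields a = -2, b = -5/2, c = 0.
So h(n) = -2n^2 - (5/2)n.
Then h(2) = -13.

-13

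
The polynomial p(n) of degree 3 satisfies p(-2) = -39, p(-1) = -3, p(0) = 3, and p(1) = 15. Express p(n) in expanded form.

Using the Lagrange interpolation formula with nodes -2, -1, 0, 1:
  L_0(n) = (n + 1)n(n - 1) / -6
  L_1(n) = (n + 2)n(n - 1) / 2
  L_2(n) = (n + 2)(n + 1)(n - 1) / -2
  L_3(n) = (n + 2)(n + 1)n / 6
Then p(n) = -39·L_0(n) - 3·L_1(n) + 3·L_2(n) + 15·L_3(n).
Expanding and collecting terms gives p(n) = 6n^3 + 3n^2 + 3n + 3.
Check: p(0) = 3. ✓

p(n) = 6n^3 + 3n^2 + 3n + 3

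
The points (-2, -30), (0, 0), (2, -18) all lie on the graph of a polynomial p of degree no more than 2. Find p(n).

Using the Lagrange interpolation formula with nodes -2, 0, 2:
  L_0(n) = n(n - 2) / 8
  L_1(n) = (n + 2)(n - 2) / -4
  L_2(n) = (n + 2)n / 8
Then p(n) = -30·L_0(n) + 0·L_1(n) - 18·L_2(n).
Expanding and collecting terms gives p(n) = -6n^2 + 3n.
Check: p(2) = -18. ✓

p(n) = -6n^2 + 3n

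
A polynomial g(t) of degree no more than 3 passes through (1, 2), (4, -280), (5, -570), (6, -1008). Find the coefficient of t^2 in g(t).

1

Write g(t) = at^3 + bt^2 + ct + d. Substituting each data point gives a linear system:
  a + b + c + d = 2
  64a + 16b + 4c + d = -280
  125a + 25b + 5c + d = -570
  216a + 36b + 6c + d = -1008
Solving the system yields a = -5, b = 1, c = 6, d = 0.
So g(t) = -5t^3 + t^2 + 6t.
The coefficient of t^2 is 1.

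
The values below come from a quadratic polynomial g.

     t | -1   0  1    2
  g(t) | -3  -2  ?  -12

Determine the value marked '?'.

On equispaced nodes a degree-2 polynomial has vanishing third forward difference, so
  - g(-1) + 3·g(0) - 3·g(1) + g(2) = 0.
Substituting the known values and solving for g(1):
  -3·g(1) = 15
  g(1) = -5.

-5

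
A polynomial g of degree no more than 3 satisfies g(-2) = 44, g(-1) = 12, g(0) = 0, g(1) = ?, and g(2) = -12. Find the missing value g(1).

On equispaced nodes a degree-3 polynomial has vanishing fourth forward difference, so
  g(-2) - 4·g(-1) + 6·g(0) - 4·g(1) + g(2) = 0.
Substituting the known values and solving for g(1):
  -4·g(1) = 16
  g(1) = -4.

-4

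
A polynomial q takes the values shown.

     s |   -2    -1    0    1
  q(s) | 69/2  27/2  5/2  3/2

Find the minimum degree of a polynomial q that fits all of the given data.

2

Forward differences of the values at s = -2, -1, 0, 1:
  q  : 69/2  27/2  5/2  3/2
  Δ  : -21  -11  -1
  Δ^2: 10  10
  Δ^3: 0
The second differences are constant (10) and nonzero, while all higher differences vanish, so the minimal degree is 2.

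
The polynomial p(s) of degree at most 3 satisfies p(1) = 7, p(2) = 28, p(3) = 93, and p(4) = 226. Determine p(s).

p(s) = 4s^3 - 2s^2 - s + 6

Write p(s) = as^3 + bs^2 + cs + d. Substituting each data point gives a linear system:
  a + b + c + d = 7
  8a + 4b + 2c + d = 28
  27a + 9b + 3c + d = 93
  64a + 16b + 4c + d = 226
Solving the system yields a = 4, b = -2, c = -1, d = 6.
So p(s) = 4s³ - 2s² - s + 6.
Check: p(1) = 7. ✓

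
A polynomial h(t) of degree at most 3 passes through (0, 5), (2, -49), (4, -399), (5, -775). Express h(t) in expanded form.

Write h(t) = at^3 + bt^2 + ct + d. Substituting each data point gives a linear system:
  d = 5
  8a + 4b + 2c + d = -49
  64a + 16b + 4c + d = -399
  125a + 25b + 5c + d = -775
Solving the system yields a = -6, b = -1, c = -1, d = 5.
So h(t) = -6t³ - t² - t + 5.
Check: h(5) = -775. ✓

h(t) = -6t^3 - t^2 - t + 5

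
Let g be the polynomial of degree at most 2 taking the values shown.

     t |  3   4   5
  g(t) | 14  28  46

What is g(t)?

Write g(t) = at^2 + bt + c. Substituting each data point gives a linear system:
  9a + 3b + c = 14
  16a + 4b + c = 28
  25a + 5b + c = 46
Solving the system yields a = 2, b = 0, c = -4.
So g(t) = 2t^2 - 4.
Check: g(3) = 14. ✓

g(t) = 2t^2 - 4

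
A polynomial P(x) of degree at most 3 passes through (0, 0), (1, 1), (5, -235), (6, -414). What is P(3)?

Using the Lagrange interpolation formula with nodes 0, 1, 5, 6:
  L_0(x) = (x - 1)(x - 5)(x - 6) / -30
  L_1(x) = x(x - 5)(x - 6) / 20
  L_2(x) = x(x - 1)(x - 6) / -20
  L_3(x) = x(x - 1)(x - 5) / 30
Then P(x) = 0·L_0(x) + 1·L_1(x) - 235·L_2(x) - 414·L_3(x).
Expanding and collecting terms gives P(x) = -2x^3 + 3x.
Evaluating at x = 3: P(3) = -45.

-45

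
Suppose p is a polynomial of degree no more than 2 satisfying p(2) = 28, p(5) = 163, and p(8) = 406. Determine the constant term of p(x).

Write p(x) = ax^2 + bx + c. Substituting each data point gives a linear system:
  4a + 2b + c = 28
  25a + 5b + c = 163
  64a + 8b + c = 406
Solving the system yields a = 6, b = 3, c = -2.
So p(x) = 6x² + 3x - 2.
The constant term is -2.

-2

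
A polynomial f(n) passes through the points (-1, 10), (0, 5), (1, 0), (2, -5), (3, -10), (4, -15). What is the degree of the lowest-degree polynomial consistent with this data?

1

Divided differences on the nodes -1, 0, 1, 2, 3, 4:
  order 0: 10  5  0  -5  -10  -15
  order 1: -5  -5  -5  -5  -5
  order 2: 0  0  0  0
  order 3: 0  0  0
  order 4: 0  0
  order 5: 0
The order-1 divided differences are all -5 (nonzero) and every higher order vanishes, so the data lies on a polynomial of degree exactly 1.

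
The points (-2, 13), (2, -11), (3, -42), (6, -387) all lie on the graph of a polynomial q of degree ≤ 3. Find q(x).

Using the Lagrange interpolation formula with nodes -2, 2, 3, 6:
  L_0(x) = (x - 2)(x - 3)(x - 6) / -160
  L_1(x) = (x + 2)(x - 3)(x - 6) / 16
  L_2(x) = (x + 2)(x - 2)(x - 6) / -15
  L_3(x) = (x + 2)(x - 2)(x - 3) / 96
Then q(x) = 13·L_0(x) - 11·L_1(x) - 42·L_2(x) - 387·L_3(x).
Expanding and collecting terms gives q(x) = -2x^3 + x^2 + 2x - 3.
Check: q(6) = -387. ✓

q(x) = -2x^3 + x^2 + 2x - 3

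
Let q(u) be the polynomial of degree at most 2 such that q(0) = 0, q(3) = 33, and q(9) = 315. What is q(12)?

564

Write q(u) = au^2 + bu + c. Substituting each data point gives a linear system:
  c = 0
  9a + 3b + c = 33
  81a + 9b + c = 315
Solving the system yields a = 4, b = -1, c = 0.
So q(u) = 4u² - u.
Then q(12) = 564.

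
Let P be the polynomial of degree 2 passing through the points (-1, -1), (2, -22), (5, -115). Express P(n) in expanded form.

Using the Lagrange interpolation formula with nodes -1, 2, 5:
  L_0(n) = (n - 2)(n - 5) / 18
  L_1(n) = (n + 1)(n - 5) / -9
  L_2(n) = (n + 1)(n - 2) / 18
Then P(n) = -1·L_0(n) - 22·L_1(n) - 115·L_2(n).
Expanding and collecting terms gives P(n) = -4n² - 3n.
Check: P(5) = -115. ✓

P(n) = -4n^2 - 3n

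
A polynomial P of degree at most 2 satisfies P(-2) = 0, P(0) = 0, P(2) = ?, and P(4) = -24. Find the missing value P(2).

-8

On equispaced nodes a degree-2 polynomial has vanishing third forward difference, so
  - P(-2) + 3·P(0) - 3·P(2) + P(4) = 0.
Substituting the known values and solving for P(2):
  -3·P(2) = 24
  P(2) = -8.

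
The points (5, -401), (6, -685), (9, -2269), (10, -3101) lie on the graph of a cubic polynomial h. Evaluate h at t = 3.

Using the Lagrange interpolation formula with nodes 5, 6, 9, 10:
  L_0(t) = (t - 6)(t - 9)(t - 10) / -20
  L_1(t) = (t - 5)(t - 9)(t - 10) / 12
  L_2(t) = (t - 5)(t - 6)(t - 10) / -12
  L_3(t) = (t - 5)(t - 6)(t - 9) / 20
Then h(t) = -401·L_0(t) - 685·L_1(t) - 2269·L_2(t) - 3101·L_3(t).
Expanding and collecting terms gives h(t) = -3t³ - t² - 1.
Evaluating at t = 3: h(3) = -91.

-91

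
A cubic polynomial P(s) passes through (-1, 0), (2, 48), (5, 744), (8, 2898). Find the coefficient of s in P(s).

-5

Write P(s) = as^3 + bs^2 + cs + d. Substituting each data point gives a linear system:
  -a + b - c + d = 0
  8a + 4b + 2c + d = 48
  125a + 25b + 5c + d = 744
  512a + 64b + 8c + d = 2898
Solving the system yields a = 5, b = 6, c = -5, d = -6.
So P(s) = 5s³ + 6s² - 5s - 6.
The coefficient of s is -5.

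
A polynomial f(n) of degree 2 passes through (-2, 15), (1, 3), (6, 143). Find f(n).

f(n) = 4n^2 - 1

Write f(n) = an^2 + bn + c. Substituting each data point gives a linear system:
  4a - 2b + c = 15
  a + b + c = 3
  36a + 6b + c = 143
Solving the system yields a = 4, b = 0, c = -1.
So f(n) = 4n^2 - 1.
Check: f(-2) = 15. ✓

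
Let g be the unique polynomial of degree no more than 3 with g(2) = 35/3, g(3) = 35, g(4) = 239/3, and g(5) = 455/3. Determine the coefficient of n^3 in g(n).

1

Write g(n) = an^3 + bn^2 + cn + d. Substituting each data point gives a linear system:
  8a + 4b + 2c + d = 35/3
  27a + 9b + 3c + d = 35
  64a + 16b + 4c + d = 239/3
  125a + 25b + 5c + d = 455/3
Solving the system yields a = 1, b = 5/3, c = -4, d = 5.
So g(n) = n^3 + (5/3)n^2 - 4n + 5.
The leading coefficient is 1.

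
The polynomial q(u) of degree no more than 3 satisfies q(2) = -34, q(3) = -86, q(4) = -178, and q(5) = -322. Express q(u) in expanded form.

Using the Lagrange interpolation formula with nodes 2, 3, 4, 5:
  L_0(u) = (u - 3)(u - 4)(u - 5) / -6
  L_1(u) = (u - 2)(u - 4)(u - 5) / 2
  L_2(u) = (u - 2)(u - 3)(u - 5) / -2
  L_3(u) = (u - 2)(u - 3)(u - 4) / 6
Then q(u) = -34·L_0(u) - 86·L_1(u) - 178·L_2(u) - 322·L_3(u).
Expanding and collecting terms gives q(u) = -2u^3 - 2u^2 - 4u - 2.
Check: q(3) = -86. ✓

q(u) = -2u^3 - 2u^2 - 4u - 2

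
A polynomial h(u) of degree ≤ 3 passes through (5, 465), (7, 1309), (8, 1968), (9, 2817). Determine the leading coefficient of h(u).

Write h(u) = au^3 + bu^2 + cu + d. Substituting each data point gives a linear system:
  125a + 25b + 5c + d = 465
  343a + 49b + 7c + d = 1309
  512a + 64b + 8c + d = 1968
  729a + 81b + 9c + d = 2817
Solving the system yields a = 4, b = -1, c = -2, d = 0.
So h(u) = 4u³ - u² - 2u.
The leading coefficient is 4.

4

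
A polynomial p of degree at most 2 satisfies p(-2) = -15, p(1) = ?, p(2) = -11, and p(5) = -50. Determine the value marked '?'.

-6

The 3 known points determine the degree-2 polynomial uniquely.
Write p(x) = ax^2 + bx + c. Substituting each data point gives a linear system:
  4a - 2b + c = -15
  4a + 2b + c = -11
  25a + 5b + c = -50
Solving the system yields a = -2, b = 1, c = -5.
So p(x) = -2x^2 + x - 5.
Then p(1) = -6.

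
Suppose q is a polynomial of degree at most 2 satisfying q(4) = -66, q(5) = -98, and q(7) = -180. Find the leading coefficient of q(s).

-3

Write q(s) = as^2 + bs + c. Substituting each data point gives a linear system:
  16a + 4b + c = -66
  25a + 5b + c = -98
  49a + 7b + c = -180
Solving the system yields a = -3, b = -5, c = 2.
So q(s) = -3s² - 5s + 2.
The leading coefficient is -3.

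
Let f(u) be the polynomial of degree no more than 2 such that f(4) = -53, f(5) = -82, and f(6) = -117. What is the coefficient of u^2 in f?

Write f(u) = au^2 + bu + c. Substituting each data point gives a linear system:
  16a + 4b + c = -53
  25a + 5b + c = -82
  36a + 6b + c = -117
Solving the system yields a = -3, b = -2, c = 3.
So f(u) = -3u^2 - 2u + 3.
The leading coefficient is -3.

-3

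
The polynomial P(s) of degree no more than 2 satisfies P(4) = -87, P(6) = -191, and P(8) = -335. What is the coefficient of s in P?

Write P(s) = as^2 + bs + c. Substituting each data point gives a linear system:
  16a + 4b + c = -87
  36a + 6b + c = -191
  64a + 8b + c = -335
Solving the system yields a = -5, b = -2, c = 1.
So P(s) = -5s^2 - 2s + 1.
The coefficient of s is -2.

-2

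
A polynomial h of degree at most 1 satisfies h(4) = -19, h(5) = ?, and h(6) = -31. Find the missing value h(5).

-25

On equispaced nodes a degree-1 polynomial has vanishing second forward difference, so
  h(4) - 2·h(5) + h(6) = 0.
Substituting the known values and solving for h(5):
  -2·h(5) = 50
  h(5) = -25.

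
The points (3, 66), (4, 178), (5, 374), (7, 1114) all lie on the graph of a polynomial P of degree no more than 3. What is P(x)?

P(x) = 4x^3 - 6x^2 + 6x - 6

Write P(x) = ax^3 + bx^2 + cx + d. Substituting each data point gives a linear system:
  27a + 9b + 3c + d = 66
  64a + 16b + 4c + d = 178
  125a + 25b + 5c + d = 374
  343a + 49b + 7c + d = 1114
Solving the system yields a = 4, b = -6, c = 6, d = -6.
So P(x) = 4x^3 - 6x^2 + 6x - 6.
Check: P(5) = 374. ✓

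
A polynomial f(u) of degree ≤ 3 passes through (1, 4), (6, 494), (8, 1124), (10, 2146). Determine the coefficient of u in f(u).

5

Write f(u) = au^3 + bu^2 + cu + d. Substituting each data point gives a linear system:
  a + b + c + d = 4
  216a + 36b + 6c + d = 494
  512a + 64b + 8c + d = 1124
  1000a + 100b + 10c + d = 2146
Solving the system yields a = 2, b = 1, c = 5, d = -4.
So f(u) = 2u^3 + u^2 + 5u - 4.
The coefficient of u is 5.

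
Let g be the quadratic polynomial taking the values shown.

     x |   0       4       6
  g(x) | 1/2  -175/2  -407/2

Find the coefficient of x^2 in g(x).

-6

Write g(x) = ax^2 + bx + c. Substituting each data point gives a linear system:
  c = 1/2
  16a + 4b + c = -175/2
  36a + 6b + c = -407/2
Solving the system yields a = -6, b = 2, c = 1/2.
So g(x) = -6x² + 2x + 1/2.
The leading coefficient is -6.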